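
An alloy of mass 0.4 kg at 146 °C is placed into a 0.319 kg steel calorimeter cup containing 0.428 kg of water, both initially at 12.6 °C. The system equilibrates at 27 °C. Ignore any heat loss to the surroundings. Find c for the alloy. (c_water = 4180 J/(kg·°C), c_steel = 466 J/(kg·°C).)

Conservation of energy gives ΣQ = 0:
0.4×c×(27 − 146) + 0.428×4180×(27 − 12.6) + 0.319×466×(27 − 12.6) = 0
-47.6 c = -27903
c = -27903/-47.6 ≈ 586.2 J/(kg·°C)

c ≈ 586 J/(kg·°C)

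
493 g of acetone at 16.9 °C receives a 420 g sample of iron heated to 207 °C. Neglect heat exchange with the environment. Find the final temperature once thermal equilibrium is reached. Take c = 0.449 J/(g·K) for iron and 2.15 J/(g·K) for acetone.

T_f ≈ 45.6 °C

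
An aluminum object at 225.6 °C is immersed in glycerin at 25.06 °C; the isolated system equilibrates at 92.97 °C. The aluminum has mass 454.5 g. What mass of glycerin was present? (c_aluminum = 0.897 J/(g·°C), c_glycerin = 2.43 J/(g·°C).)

Energy conservation, ΣQ = 0:
454.5×0.897×(92.97 − 225.6) + m×2.43×(92.97 − 25.06) = 0
165.02 m = 54071
m = 54071/165.02 ≈ 327.7 g

m ≈ 328 g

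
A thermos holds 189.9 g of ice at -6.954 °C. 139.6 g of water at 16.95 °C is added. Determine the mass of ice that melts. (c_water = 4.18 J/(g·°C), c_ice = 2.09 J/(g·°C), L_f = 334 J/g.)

Water can give up m c ΔT = 139.6·4.18·16.95 = 9890.8 J before reaching 0 °C.
Of that, 189.9·2.09·6.954 = 2760 J goes to bring the ice to 0 °C, leaving 7130.8 J.
Fully melting the ice requires m_ice L_f = 189.9·334 = 63427 J.
7130.8 J < 63427 J, so only part of the ice melts and the system sits at 0 °C.
m_melted·334 = 7130.8  ⇒  m_melted ≈ 21.35 g.

m_melted ≈ 21.3 g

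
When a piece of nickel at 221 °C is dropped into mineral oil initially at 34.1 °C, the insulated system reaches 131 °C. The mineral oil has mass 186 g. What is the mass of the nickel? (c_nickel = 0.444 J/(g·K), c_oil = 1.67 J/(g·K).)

m ≈ 753 g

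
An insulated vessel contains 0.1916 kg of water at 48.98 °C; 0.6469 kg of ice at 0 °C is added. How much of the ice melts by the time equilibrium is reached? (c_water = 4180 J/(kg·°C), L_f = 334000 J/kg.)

Heat available from the water dropping to 0 °C: 0.1916×4180×48.98 = 39227 J.
Fully melting the ice requires m_ice L_f = 0.6469×334000 = 216065 J.
Since 39227 < 216065 J, not all the ice melts; equilibrium is at 0 °C.
m_melt = 39227 / L_f = 0.1174 kg.

m_melted ≈ 0.117 kg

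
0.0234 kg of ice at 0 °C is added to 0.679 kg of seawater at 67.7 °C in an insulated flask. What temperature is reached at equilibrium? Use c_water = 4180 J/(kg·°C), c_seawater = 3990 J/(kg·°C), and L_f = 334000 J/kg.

T_f ≈ 62.6 °C

Energy balance with sensible and latent terms:
melt ice: 0.0234·334000 = 7815.6
  meltwater 0→T: 0.0234·4180·T = 97.81 T
  seawater: 2709.2(T − 67.7)
2807 T = 183414 − 7815.6 = 175598
T ≈ 62.56 °C (positive, so assuming full melt was valid).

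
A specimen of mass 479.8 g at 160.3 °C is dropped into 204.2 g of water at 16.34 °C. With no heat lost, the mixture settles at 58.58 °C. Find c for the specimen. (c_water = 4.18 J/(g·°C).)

Setting the total heat transfer to zero:
479.8×c×(58.58 − 160.3) + 204.2×4.18×(58.58 − 16.34) = 0
-48805 c = -36054
c = -36054/-48805 ≈ 0.7387 J/(g·°C)

c ≈ 0.739 J/(g·°C)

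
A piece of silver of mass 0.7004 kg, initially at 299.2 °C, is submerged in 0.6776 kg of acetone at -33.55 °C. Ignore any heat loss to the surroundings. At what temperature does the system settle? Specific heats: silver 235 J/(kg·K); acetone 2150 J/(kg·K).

T_f ≈ 0.2 °C

T_f = Σ m_i c_i T_i / Σ m_i c_i:
T_f = (164.59*299.2 + 1456.8*(-33.55)) / (164.59 + 1456.8)
    = 369.54 / 1621.4 ≈ 0.23 °C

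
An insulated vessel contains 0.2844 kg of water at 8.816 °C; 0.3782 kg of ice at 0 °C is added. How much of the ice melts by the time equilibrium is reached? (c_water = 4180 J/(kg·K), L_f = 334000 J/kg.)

Water can give up m c ΔT = 0.2844×4180×8.816 = 10480 J before reaching 0 °C.
Fully melting the ice requires m_ice L_f = 0.3782×334000 = 126319 J.
That's not enough to melt it all — equilibrium is at 0 °C with ice remaining.
m_melt = 10480 / L_f = 0.03138 kg.

m_melted ≈ 0.0314 kg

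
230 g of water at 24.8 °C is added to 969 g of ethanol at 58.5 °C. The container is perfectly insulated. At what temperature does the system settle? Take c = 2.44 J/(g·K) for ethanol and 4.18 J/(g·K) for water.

Heat lost by the ethanol equals heat gained by the water:
969×2.44×(58.5 − T) = 230×4.18×(T − 24.8)
2364.4(58.5 − T) = 961.4(T − 24.8)
3325.8 T = 162158  ⇒  T ≈ 48.76 °C

T_f ≈ 48.8 °C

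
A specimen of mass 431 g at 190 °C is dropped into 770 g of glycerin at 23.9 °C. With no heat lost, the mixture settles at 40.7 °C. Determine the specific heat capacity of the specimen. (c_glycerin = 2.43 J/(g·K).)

Energy conservation, ΣQ = 0:
431×c×(40.7 − 190) + 770×2.43×(40.7 − 23.9) = 0
-64348 c = -31434
c = -31434/-64348 ≈ 0.4885 J/(g·K)

c ≈ 0.489 J/(g·K)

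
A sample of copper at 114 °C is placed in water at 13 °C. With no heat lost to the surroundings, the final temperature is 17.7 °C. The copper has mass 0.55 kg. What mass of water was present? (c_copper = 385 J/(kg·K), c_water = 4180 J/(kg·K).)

m ≈ 1.04 kg

Let T be the final temperature. ΣQ_i = 0:
0.55·385·(17.7 − 114) + m·4180·(17.7 − 13) = 0
19646 m = 20392
m = 20392/19646 ≈ 1.038 kg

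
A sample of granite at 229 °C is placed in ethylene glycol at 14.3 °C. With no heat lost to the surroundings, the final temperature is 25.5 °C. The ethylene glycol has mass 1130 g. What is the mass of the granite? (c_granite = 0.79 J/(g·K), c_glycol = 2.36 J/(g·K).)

Taking heat into each body as positive, Σ m c ΔT = 0:
m·0.79·(25.5 − 229) + 1130·2.36·(25.5 − 14.3) = 0
-160.77 m = -29868
m = -29868/-160.77 ≈ 185.8 g

m ≈ 186 g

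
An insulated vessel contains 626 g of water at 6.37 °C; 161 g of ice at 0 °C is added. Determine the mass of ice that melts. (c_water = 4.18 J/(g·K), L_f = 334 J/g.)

Cooling the water to 0 °C releases 626×4.18×6.37 = 16668 J.
To melt every bit of ice: 161×334 = 53774 J.
That's not enough to melt it all — equilibrium is at 0 °C with ice remaining.
m_melt = 16668 / L_f = 49.9 g.

m_melted ≈ 49.9 g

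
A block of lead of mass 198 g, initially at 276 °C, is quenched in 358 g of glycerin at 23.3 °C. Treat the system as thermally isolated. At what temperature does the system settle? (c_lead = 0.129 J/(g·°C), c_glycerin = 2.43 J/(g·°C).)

Set heat shed by the hot body equal to heat absorbed by the cold body:
198·0.129·(276 − T) = 358·2.43·(T − 23.3)
25.54(276 − T) = 869.94(T − 23.3)
895.48 T = 27319  ⇒  T ≈ 30.51 °C

T_f ≈ 30.5 °C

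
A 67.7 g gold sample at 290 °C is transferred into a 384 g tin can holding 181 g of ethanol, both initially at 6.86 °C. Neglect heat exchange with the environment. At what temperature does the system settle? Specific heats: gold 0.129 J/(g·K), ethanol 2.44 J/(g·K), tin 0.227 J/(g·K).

T_f ≈ 11.5 °C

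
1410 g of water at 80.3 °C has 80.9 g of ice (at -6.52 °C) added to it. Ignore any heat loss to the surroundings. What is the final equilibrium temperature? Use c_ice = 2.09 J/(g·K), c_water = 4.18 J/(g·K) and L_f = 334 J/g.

T_f ≈ 71.4 °C

Setting the total heat transfer to zero:
ice -6.52→0 °C: 80.9·2.09·6.52 = 1102.4
  fusion: m_ice L_f = 80.9·334 = 27021
  meltwater 0→T: 80.9·4.18·T = 338.16 T
  water: 5893.8(T − 80.3)
6232 T = 473272 − 28123 = 445149
T ≈ 71.43 °C — above 0 °C, consistent with complete melting.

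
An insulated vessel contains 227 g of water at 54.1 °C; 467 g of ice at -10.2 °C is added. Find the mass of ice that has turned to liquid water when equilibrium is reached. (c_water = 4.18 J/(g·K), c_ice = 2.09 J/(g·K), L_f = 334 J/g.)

Cooling the water to 0 °C releases 227×4.18×54.1 = 51333 J.
Of that, 467×2.09×10.2 = 9955.5 J goes to bring the ice to 0 °C, leaving 41378 J.
To melt every bit of ice: 467×334 = 155978 J.
That's not enough to melt it all — equilibrium is at 0 °C with ice remaining.
Mass melted = 41378/334 ≈ 123.9 g.

m_melted ≈ 124 g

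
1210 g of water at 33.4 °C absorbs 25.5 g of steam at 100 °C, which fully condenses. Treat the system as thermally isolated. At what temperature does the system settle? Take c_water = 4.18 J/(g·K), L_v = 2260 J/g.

Energy balance with sensible and latent terms:
condense steam: −25.5×2260 = −57630
  condensed water 100 °C→T: 106.59(T − 100)
  water warms: 1210×4.18×(T − 33.4) = 5057.8(T − 33.4)
5164.4 T = 57630 + 10659 + 168931 = 237220
T ≈ 45.93 °C (< 100 °C, so full condensation is consistent).

T_f ≈ 45.9 °C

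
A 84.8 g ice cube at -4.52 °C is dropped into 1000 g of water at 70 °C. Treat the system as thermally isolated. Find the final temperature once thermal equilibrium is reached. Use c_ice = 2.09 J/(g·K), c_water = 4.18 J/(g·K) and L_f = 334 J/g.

T_f ≈ 58.1 °C

Sum of m c ΔT and latent-heat terms is zero:
warm ice to 0 °C: 84.8×2.09×(0 − (-4.52)) = 801.09; fusion: m_ice L_f = 84.8×334 = 28323; warm the meltwater: 354.46 T; water: 4180(T − 70)
4534.5 T = 292600 − 29124 = 263476
T ≈ 58.11 °C — above 0 °C, consistent with complete melting.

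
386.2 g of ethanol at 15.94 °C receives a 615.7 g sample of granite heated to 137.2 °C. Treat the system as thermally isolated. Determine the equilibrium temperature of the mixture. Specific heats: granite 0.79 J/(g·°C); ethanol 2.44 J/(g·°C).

T_f ≈ 57.2 °C

Setting the total heat transfer to zero:
615.7*0.79*(T − 137.2) + 386.2*2.44*(T − 15.94) = 0
1428.7 T = 81755
T ≈ 57.22 °C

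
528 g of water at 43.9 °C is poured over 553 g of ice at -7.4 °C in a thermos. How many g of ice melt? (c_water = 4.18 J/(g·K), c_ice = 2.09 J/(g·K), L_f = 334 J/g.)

Cooling the water to 0 °C releases 528×4.18×43.9 = 96889 J.
Of that, 553×2.09×7.4 = 8552.7 J goes to bring the ice to 0 °C, leaving 88336 J.
To melt every bit of ice: 553×334 = 184702 J.
88336 J < 184702 J, so only part of the ice melts and the system sits at 0 °C.
m_melt = 88336 / L_f = 264.5 g.

m_melted ≈ 264 g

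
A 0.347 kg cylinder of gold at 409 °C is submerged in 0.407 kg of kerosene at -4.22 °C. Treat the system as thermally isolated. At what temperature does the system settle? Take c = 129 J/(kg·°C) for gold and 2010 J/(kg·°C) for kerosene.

Taking heat into each body as positive, Σ m c ΔT = 0:
0.347×129×(T − 409) + 0.407×2010×(T − (-4.22)) = 0
862.83 T = 14856
T ≈ 17.22 °C

T_f ≈ 17.2 °C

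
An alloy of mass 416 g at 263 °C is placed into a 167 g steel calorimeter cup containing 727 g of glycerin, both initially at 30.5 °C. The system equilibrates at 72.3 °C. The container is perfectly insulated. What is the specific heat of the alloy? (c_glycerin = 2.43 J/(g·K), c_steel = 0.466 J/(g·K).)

c ≈ 0.972 J/(g·K)

Net heat exchanged in the isolated system is zero:
416×c×(72.3 − 263) + 727×2.43×(72.3 − 30.5) + 167×0.466×(72.3 − 30.5) = 0
-79331 c = -77097
c = -77097/-79331 ≈ 0.9718 J/(g·K)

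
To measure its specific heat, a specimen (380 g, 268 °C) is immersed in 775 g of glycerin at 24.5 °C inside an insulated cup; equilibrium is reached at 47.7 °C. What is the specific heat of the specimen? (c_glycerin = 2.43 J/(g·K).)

Heat lost by the specimen = heat gained by the glycerin:
380·c·(268 − 47.7) = 775·2.43·(47.7 − 24.5)
83714 c = 43691  ⇒  c ≈ 0.5219 J/(g·K)

c ≈ 0.522 J/(g·K)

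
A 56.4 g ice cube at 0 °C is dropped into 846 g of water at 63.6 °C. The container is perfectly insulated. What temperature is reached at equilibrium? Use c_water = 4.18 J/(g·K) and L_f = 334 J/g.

T_f ≈ 54.6 °C

Net heat exchanged in the isolated system is zero:
latent heat to melt: 56.4×334 = 18838
  warm the meltwater: 235.75 T
  water cools: 846×4.18×(T − 63.6) = 3536.3(T − 63.6)
3772 T = 224907 − 18838 = 206070
T ≈ 54.63 °C — above 0 °C, consistent with complete melting.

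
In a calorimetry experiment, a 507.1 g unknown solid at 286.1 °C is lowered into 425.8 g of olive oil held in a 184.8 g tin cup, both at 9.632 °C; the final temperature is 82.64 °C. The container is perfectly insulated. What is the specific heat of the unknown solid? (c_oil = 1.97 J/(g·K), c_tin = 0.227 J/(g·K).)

c ≈ 0.623 J/(g·K)

Heat gained plus heat lost sum to zero:
507.1×c×(82.64 − 286.1) + 425.8×1.97×(82.64 − 9.632) + 184.8×0.227×(82.64 − 9.632) = 0
-103175 c = -64304
c = -64304/-103175 ≈ 0.6233 J/(g·K)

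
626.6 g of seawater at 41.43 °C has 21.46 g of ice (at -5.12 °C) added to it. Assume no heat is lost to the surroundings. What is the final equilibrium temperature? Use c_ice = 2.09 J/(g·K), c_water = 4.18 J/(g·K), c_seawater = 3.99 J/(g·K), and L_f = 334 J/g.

T_f ≈ 37.1 °C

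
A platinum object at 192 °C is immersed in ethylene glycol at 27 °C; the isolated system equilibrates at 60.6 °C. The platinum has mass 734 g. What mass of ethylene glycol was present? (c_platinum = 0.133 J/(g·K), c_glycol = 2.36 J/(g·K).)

m ≈ 162 g

Let T be the final temperature. ΣQ_i = 0:
734×0.133×(60.6 − 192) + m×2.36×(60.6 − 27) = 0
79.3 m = 12828
m = 12828/79.3 ≈ 161.8 g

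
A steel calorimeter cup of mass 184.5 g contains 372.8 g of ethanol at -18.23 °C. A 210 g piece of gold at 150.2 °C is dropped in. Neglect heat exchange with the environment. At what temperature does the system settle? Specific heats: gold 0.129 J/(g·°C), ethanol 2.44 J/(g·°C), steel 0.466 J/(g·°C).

T_f ≈ -13.8 °C

Conservation of energy gives ΣQ = 0:
210×0.129×(T − 150.2) + 372.8×2.44×(T − (-18.23)) + 184.5×0.466×(T − (-18.23)) = 0
1022.7 T = -14081
T = -14081/1022.7 ≈ -13.77 °C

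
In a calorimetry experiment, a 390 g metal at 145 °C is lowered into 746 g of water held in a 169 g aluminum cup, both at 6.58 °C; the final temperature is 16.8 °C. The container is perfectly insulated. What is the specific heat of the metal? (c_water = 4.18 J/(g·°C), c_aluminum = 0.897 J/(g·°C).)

Setting the total heat transfer to zero:
390·c·(16.8 − 145) + 746·4.18·(16.8 − 6.58) + 169·0.897·(16.8 − 6.58) = 0
-49998 c = -33418
c = -33418/-49998 ≈ 0.6684 J/(g·°C)

c ≈ 0.668 J/(g·°C)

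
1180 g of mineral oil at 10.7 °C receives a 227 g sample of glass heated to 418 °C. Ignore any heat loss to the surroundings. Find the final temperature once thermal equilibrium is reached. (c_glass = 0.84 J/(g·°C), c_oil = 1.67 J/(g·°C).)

T_f ≈ 46.6 °C

T_f = Σ m_i c_i T_i / Σ m_i c_i:
T_f = (190.68*418 + 1970.6*10.7) / (190.68 + 1970.6)
    = 100790 / 2161.3 ≈ 46.63 °C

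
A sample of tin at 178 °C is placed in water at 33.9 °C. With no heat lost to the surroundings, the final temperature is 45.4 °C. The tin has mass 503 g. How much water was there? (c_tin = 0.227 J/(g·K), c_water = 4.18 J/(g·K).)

m ≈ 315 g

Energy conservation, ΣQ = 0:
503×0.227×(45.4 − 178) + m×4.18×(45.4 − 33.9) = 0
48.07 m = 15140
m = 15140/48.07 ≈ 315 g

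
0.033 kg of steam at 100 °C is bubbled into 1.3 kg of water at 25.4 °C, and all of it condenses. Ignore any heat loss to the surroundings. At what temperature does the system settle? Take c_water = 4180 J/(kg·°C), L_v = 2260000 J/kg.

T_f ≈ 40.6 °C

Let T be the final temperature. ΣQ_i = 0:
steam→water at 100 °C releases m L_v = 0.033·2260000 = 74580
  condensate cools 100→T: 0.033·4180·(T − 100) = 137.94(T − 100)
  water warms: 1.3·4180·(T − 25.4) = 5434(T − 25.4)
5571.9 T = 74580 + 13794 + 138024 = 226398
T ≈ 40.63 °C (< 100 °C, so full condensation is consistent).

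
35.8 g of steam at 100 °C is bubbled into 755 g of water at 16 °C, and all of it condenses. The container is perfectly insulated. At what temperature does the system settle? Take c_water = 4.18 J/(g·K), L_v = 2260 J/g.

Energy balance with sensible and latent terms:
condense steam: −35.8·2260 = −80908
  condensed water 100 °C→T: 149.64(T − 100)
  water warms: 755·4.18·(T − 16) = 3155.9(T − 16)
3305.5 T = 80908 + 14964 + 50494 = 146367
T ≈ 44.28 °C, under the boiling point, so the assumption holds.

T_f ≈ 44.3 °C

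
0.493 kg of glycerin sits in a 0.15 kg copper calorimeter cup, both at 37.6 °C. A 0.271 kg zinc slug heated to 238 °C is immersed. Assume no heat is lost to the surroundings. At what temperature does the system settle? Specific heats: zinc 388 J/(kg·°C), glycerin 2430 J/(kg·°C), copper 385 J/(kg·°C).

Let T be the final temperature. ΣQ_i = 0:
0.271×388×(T − 238) + 0.493×2430×(T − 37.6) + 0.15×385×(T − 37.6) = 0
(105.15 + 1198 + 57.75) T = 105.15×238 + 1198×37.6 + 57.75×37.6
T = 72241 / 1360.9 = 53.1 °C

T_f ≈ 53.1 °C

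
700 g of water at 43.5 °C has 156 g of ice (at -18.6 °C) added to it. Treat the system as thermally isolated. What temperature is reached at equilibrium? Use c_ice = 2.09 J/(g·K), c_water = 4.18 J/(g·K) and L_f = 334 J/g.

T_f ≈ 19.3 °C

Energy balance with sensible and latent terms:
warm ice to 0 °C: 156·2.09·(0 − (-18.6)) = 6064.3; melt ice: 156·334 = 52104; meltwater 0→T: 156·4.18·T = 652.08 T; water cools: 700·4.18·(T − 43.5) = 2926(T − 43.5)
3578.1 T = 127281 − 58168 = 69113
T ≈ 19.32 °C (positive, so assuming full melt was valid).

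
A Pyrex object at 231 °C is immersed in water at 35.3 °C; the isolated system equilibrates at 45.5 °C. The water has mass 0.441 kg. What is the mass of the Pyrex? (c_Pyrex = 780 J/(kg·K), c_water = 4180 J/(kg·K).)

m ≈ 0.13 kg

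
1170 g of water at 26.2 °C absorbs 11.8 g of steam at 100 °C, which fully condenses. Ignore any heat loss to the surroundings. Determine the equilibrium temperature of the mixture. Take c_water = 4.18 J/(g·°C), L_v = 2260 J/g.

Heat gained plus heat lost sum to zero:
latent heat released on condensation: 11.8·2260 = 26668
  condensed water 100 °C→T: 49.32(T − 100)
  original water: 4890.6(T − 26.2)
4939.9 T = 26668 + 4932.4 + 128134 = 159734
T ≈ 32.34 °C — below 100 °C, confirming all the steam condensed.

T_f ≈ 32.3 °C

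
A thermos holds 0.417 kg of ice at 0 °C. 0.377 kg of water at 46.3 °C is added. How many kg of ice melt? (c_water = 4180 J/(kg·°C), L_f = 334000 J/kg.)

m_melted ≈ 0.218 kg

Cooling the water to 0 °C releases 0.377×4180×46.3 = 72962 J.
To melt every bit of ice: 0.417×334000 = 139278 J.
That's not enough to melt it all — equilibrium is at 0 °C with ice remaining.
m_melt = 72962 / L_f = 0.2185 kg.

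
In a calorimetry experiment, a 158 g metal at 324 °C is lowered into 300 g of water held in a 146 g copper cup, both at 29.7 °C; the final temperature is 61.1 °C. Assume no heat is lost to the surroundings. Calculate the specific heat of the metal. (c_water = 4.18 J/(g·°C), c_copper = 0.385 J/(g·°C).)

c ≈ 0.99 J/(g·°C)

Let T be the final temperature. ΣQ_i = 0:
158·c·(61.1 − 324) + 300·4.18·(61.1 − 29.7) + 146·0.385·(61.1 − 29.7) = 0
-41538 c = -41141
c = -41141/-41538 ≈ 0.9904 J/(g·°C)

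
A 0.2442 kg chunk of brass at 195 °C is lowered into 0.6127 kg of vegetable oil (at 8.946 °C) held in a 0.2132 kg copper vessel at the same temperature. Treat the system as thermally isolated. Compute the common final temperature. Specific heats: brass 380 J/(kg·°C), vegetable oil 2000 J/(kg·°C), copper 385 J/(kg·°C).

Setting the total heat transfer to zero:
0.2442×380×(T − 195) + 0.6127×2000×(T − 8.946) + 0.2132×385×(T − 8.946) = 0
1400.3 T = 29792
T = 29792 / 1400.3 = 21.3 °C

T_f ≈ 21.3 °C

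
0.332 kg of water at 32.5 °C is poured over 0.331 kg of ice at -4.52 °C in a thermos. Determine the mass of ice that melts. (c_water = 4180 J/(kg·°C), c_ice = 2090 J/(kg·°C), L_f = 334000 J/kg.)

m_melted ≈ 0.126 kg

Water can give up m c ΔT = 0.332·4180·32.5 = 45102 J before reaching 0 °C.
Of that, 0.331·2090·4.52 = 3126.9 J goes to bring the ice to 0 °C, leaving 41975 J.
Melting all 0.331 kg of ice would need 0.331·334000 = 110554 J.
That's not enough to melt it all — equilibrium is at 0 °C with ice remaining.
Mass melted = 41975/334000 ≈ 0.1257 kg.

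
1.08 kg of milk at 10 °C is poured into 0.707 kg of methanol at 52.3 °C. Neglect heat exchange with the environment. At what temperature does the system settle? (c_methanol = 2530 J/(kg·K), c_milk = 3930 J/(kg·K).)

T_f ≈ 22.5 °C

Taking heat into each body as positive, Σ m c ΔT = 0:
0.707×2530×(T − 52.3) + 1.08×3930×(T − 10) = 0
(1788.7 + 4244.4) T = 1788.7×52.3 + 4244.4×10
T = 135994 / 6033.1 = 22.5 °C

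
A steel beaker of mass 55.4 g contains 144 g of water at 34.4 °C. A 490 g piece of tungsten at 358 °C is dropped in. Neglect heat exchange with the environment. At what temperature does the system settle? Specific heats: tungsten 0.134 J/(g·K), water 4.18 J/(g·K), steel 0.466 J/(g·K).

Let T be the final temperature. ΣQ_i = 0:
490·0.134·(T − 358) + 144·4.18·(T − 34.4) + 55.4·0.466·(T − 34.4) = 0
(65.66 + 601.92 + 25.82) T = 65.66·358 + 601.92·34.4 + 25.82·34.4
T = 45100 / 693.4 = 65 °C

T_f ≈ 65.0 °C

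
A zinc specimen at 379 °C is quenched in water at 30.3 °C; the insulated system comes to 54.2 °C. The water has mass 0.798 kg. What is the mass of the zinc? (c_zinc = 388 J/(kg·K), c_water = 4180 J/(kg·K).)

m ≈ 0.633 kg

Net heat exchanged in the isolated system is zero:
m·388·(54.2 − 379) + 0.798·4180·(54.2 − 30.3) = 0
-126022 m = -79722
m = -79722/-126022 ≈ 0.6326 kg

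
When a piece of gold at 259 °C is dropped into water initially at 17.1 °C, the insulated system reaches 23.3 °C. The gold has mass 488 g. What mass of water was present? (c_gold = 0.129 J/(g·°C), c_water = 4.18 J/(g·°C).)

m ≈ 573 g

Let T be the final temperature. ΣQ_i = 0:
488×0.129×(23.3 − 259) + m×4.18×(23.3 − 17.1) = 0
25.92 m = 14838
m = 14838/25.92 ≈ 572.5 g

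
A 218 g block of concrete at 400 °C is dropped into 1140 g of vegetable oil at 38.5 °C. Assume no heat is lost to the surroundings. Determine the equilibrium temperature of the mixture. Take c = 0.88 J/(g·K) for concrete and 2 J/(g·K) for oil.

Set heat shed by the hot body equal to heat absorbed by the cold body:
218*0.88*(400 − T) = 1140*2*(T − 38.5)
191.84(400 − T) = 2280(T − 38.5)
2471.8 T = 164516  ⇒  T ≈ 66.56 °C

T_f ≈ 66.6 °C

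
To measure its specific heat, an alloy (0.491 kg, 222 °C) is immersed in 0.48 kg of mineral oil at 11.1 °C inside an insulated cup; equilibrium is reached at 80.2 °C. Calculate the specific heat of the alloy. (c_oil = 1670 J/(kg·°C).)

Taking heat into each body as positive, Σ m c ΔT = 0:
0.491·c·(80.2 − 222) + 0.48·1670·(80.2 − 11.1) = 0
-69.62 c = -55391
c = -55391/-69.62 ≈ 795.6 J/(kg·°C)

c ≈ 796 J/(kg·°C)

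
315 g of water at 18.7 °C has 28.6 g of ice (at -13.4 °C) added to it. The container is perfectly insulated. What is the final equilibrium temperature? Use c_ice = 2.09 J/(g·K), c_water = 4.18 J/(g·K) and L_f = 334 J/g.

T_f ≈ 9.9 °C

Taking heat into each body as positive, Σ m c ΔT = 0:
warm ice to 0 °C: 28.6·2.09·(0 − (-13.4)) = 800.97
  latent heat to melt: 28.6·334 = 9552.4
  warm the meltwater: 119.55 T
  water cools: 315·4.18·(T − 18.7) = 1316.7(T − 18.7)
1436.2 T = 24622 − 10353 = 14269
T ≈ 9.93 °C (positive, so assuming full melt was valid).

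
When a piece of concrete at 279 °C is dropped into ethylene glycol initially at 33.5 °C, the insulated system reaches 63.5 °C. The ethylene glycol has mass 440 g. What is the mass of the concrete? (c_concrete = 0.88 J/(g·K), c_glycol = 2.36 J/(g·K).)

Heat lost by the concrete = heat gained by the glycol:
m×0.88×(279 − 63.5) = 440×2.36×(63.5 − 33.5)
189.64 m = 31152  ⇒  m ≈ 164.3 g

m ≈ 164 g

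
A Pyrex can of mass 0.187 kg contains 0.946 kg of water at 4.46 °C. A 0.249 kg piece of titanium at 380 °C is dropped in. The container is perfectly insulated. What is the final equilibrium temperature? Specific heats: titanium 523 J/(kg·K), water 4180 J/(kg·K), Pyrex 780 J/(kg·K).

Heat gained plus heat lost sum to zero:
0.249×523×(T − 380) + 0.946×4180×(T − 4.46) + 0.187×780×(T − 4.46) = 0
(130.23 + 3954.3 + 145.86) T = 130.23×380 + 3954.3×4.46 + 145.86×4.46
T = 67773 / 4230.4 = 16 °C

T_f ≈ 16.0 °C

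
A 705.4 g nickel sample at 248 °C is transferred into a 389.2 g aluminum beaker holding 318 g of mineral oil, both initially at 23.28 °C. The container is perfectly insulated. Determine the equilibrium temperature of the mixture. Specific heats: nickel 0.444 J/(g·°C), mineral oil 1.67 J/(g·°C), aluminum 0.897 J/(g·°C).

Setting the total heat transfer to zero:
705.4*0.444*(T − 248) + 318*1.67*(T − 23.28) + 389.2*0.897*(T − 23.28) = 0
(313.2 + 531.06 + 349.11) T = 313.2*248 + 531.06*23.28 + 349.11*23.28
T = 98163/1193.4 ≈ 82.26 °C

T_f ≈ 82.3 °C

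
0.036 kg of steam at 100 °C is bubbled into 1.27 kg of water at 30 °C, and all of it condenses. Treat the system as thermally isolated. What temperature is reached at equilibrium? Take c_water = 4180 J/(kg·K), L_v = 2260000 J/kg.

Sum of m c ΔT and latent-heat terms is zero:
latent heat released on condensation: 0.036×2260000 = 81360
  condensed water 100 °C→T: 150.48(T − 100)
  original water: 5308.6(T − 30)
5459.1 T = 81360 + 15048 + 159258 = 255666
T ≈ 46.83 °C (< 100 °C, so full condensation is consistent).

T_f ≈ 46.8 °C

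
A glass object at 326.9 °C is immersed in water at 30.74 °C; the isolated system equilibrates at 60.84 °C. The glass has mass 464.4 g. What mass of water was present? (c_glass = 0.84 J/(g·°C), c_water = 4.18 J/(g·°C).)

Heat lost by the glass = heat gained by the water:
464.4·0.84·(326.9 − 60.84) = m·4.18·(60.84 − 30.74)
125.82 m = 103789  ⇒  m ≈ 824.9 g

m ≈ 825 g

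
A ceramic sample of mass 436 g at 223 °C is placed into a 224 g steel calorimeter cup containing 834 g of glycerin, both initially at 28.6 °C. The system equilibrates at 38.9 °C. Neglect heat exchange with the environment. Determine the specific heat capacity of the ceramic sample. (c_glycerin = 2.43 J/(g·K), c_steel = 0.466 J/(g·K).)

c ≈ 0.273 J/(g·K)

Setting the total heat transfer to zero:
436×c×(38.9 − 223) + 834×2.43×(38.9 − 28.6) + 224×0.466×(38.9 − 28.6) = 0
-80268 c = -21949
c = -21949/-80268 ≈ 0.2735 J/(g·K)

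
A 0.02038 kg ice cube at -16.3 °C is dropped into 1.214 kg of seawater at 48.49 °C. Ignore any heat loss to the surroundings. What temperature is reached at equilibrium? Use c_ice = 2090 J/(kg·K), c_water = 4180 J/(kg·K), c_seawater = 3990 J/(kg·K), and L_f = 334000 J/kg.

Taking heat into each body as positive, Σ m c ΔT = 0:
ice -16.3→0 °C: 0.02038·2090·16.3 = 694.29
  melt ice: 0.02038·334000 = 6806.9
  meltwater 0→T: 0.02038·4180·T = 85.19 T
  seawater: 4843.9(T − 48.49)
4929 T = 234879 − 7501.2 = 227378
T ≈ 46.13 °C. Since T > 0 °C, the all-ice-melts assumption holds.

T_f ≈ 46.1 °C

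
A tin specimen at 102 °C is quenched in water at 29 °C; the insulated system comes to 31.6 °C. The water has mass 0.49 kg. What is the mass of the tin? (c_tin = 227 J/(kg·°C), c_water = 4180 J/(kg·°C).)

m ≈ 0.333 kg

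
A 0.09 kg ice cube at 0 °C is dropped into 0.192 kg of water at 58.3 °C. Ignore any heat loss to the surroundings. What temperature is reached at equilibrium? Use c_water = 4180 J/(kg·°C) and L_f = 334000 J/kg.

Sum of m c ΔT and latent-heat terms is zero:
fusion: m_ice L_f = 0.09·334000 = 30060; warm the meltwater: 376.2 T; water cools: 0.192·4180·(T − 58.3) = 802.56(T − 58.3)
1178.8 T = 46789 − 30060 = 16729
T ≈ 14.19 °C. Since T > 0 °C, the all-ice-melts assumption holds.

T_f ≈ 14.2 °C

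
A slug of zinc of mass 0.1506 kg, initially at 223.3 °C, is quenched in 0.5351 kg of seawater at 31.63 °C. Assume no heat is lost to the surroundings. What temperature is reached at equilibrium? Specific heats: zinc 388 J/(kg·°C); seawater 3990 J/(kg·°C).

T_f ≈ 36.7 °C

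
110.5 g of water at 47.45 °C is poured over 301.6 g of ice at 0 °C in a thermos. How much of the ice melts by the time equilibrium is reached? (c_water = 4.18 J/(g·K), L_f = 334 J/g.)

m_melted ≈ 65.6 g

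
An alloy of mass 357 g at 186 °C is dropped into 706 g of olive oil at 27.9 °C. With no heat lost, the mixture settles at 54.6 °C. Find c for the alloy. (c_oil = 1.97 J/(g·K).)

Heat lost by the alloy = heat gained by the oil:
357×c×(186 − 54.6) = 706×1.97×(54.6 − 27.9)
46910 c = 37135  ⇒  c ≈ 0.7916 J/(g·K)

c ≈ 0.792 J/(g·K)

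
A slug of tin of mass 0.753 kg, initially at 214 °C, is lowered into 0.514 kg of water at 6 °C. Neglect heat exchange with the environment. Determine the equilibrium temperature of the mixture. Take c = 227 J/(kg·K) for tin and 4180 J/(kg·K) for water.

T_f ≈ 21.3 °C

Heat lost by the tin equals heat gained by the water:
0.753*227*(214 − T) = 0.514*4180*(T − 6)
170.93(214 − T) = 2148.5(T − 6)
2319.5 T = 49470  ⇒  T ≈ 21.33 °C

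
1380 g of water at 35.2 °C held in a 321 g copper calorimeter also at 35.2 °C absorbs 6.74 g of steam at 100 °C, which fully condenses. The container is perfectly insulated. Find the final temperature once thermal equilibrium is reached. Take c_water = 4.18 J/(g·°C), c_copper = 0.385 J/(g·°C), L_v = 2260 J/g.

Energy balance with sensible and latent terms:
steam→water at 100 °C releases m L_v = 6.74·2260 = 15232; condensed water 100 °C→T: 28.17(T − 100); original water: 5768.4(T − 35.2); copper cup: 321·0.385·(T − 35.2) = 123.59(T − 35.2)
5920.2 T = 15232 + 2817.3 + 207398 = 225448
T ≈ 38.08 °C — below 100 °C, confirming all the steam condensed.

T_f ≈ 38.1 °C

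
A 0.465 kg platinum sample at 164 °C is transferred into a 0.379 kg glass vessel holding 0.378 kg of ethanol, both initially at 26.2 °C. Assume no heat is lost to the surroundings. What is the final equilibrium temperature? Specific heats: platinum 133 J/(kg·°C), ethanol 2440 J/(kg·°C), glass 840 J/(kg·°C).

T_f is the heat-capacity-weighted average of the initial temperatures:
T_f = (61.85·164 + 922.32·26.2 + 318.36·26.2) / (61.85 + 922.32 + 318.36)
    = 42648 / 1302.5 ≈ 32.74 °C

T_f ≈ 32.7 °C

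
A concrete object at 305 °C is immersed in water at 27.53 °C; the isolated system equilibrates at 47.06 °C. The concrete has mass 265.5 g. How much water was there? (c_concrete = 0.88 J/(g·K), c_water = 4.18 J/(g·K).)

m ≈ 738 g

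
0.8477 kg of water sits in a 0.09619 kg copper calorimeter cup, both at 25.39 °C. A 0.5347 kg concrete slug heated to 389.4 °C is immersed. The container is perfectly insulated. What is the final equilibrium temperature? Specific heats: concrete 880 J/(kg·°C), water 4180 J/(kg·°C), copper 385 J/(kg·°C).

T_f ≈ 67.7 °C

Heat gained plus heat lost sum to zero:
0.5347×880×(T − 389.4) + 0.8477×4180×(T − 25.39) + 0.09619×385×(T − 25.39) = 0
(470.54 + 3543.4 + 37.03) T = 470.54×389.4 + 3543.4×25.39 + 37.03×25.39
T = 274134 / 4051 = 67.7 °C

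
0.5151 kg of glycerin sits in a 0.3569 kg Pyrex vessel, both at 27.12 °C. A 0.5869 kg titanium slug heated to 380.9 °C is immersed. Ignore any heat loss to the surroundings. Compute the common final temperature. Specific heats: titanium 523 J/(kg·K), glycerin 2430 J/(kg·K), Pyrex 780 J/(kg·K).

T_f = Σ m_i c_i T_i / Σ m_i c_i:
T_f = (306.95×380.9 + 1251.7×27.12 + 278.38×27.12) / (306.95 + 1251.7 + 278.38)
    = 158412 / 1837 ≈ 86.23 °C

T_f ≈ 86.2 °C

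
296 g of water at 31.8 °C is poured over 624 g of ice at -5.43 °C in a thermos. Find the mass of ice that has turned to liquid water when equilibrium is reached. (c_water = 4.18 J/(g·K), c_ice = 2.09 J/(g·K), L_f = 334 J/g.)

m_melted ≈ 96.6 g

Heat available from the water dropping to 0 °C: 296·4.18·31.8 = 39346 J.
Of that, 624·2.09·5.43 = 7081.6 J goes to bring the ice to 0 °C, leaving 32264 J.
Melting all 624 g of ice would need 624·334 = 208416 J.
Since 32264 < 208416 J, not all the ice melts; equilibrium is at 0 °C.
Mass melted = 32264/334 ≈ 96.6 g.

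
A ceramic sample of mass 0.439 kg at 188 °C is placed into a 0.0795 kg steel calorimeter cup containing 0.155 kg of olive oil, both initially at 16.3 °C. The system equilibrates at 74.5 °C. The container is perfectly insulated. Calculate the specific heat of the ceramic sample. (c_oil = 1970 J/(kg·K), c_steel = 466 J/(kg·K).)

Net heat exchanged in the isolated system is zero:
0.439·c·(74.5 − 188) + 0.155·1970·(74.5 − 16.3) + 0.0795·466·(74.5 − 16.3) = 0
-49.83 c = -19928
c = -19928/-49.83 ≈ 399.9 J/(kg·K)

c ≈ 400 J/(kg·K)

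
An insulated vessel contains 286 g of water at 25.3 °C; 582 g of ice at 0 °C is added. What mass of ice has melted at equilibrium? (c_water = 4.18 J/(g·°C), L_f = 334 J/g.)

Heat available from the water dropping to 0 °C: 286·4.18·25.3 = 30246 J.
To melt every bit of ice: 582·334 = 194388 J.
Since 30246 < 194388 J, not all the ice melts; equilibrium is at 0 °C.
Mass melted = 30246/334 ≈ 90.56 g.

m_melted ≈ 90.6 g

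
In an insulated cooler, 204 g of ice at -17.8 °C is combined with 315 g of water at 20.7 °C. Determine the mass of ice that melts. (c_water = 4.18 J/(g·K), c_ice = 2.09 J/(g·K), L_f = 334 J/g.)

Heat available from the water dropping to 0 °C: 315×4.18×20.7 = 27256 J.
Warming the ice to 0 °C takes 204×2.09×17.8 = 7589.2 J, leaving 19666 J for melting.
Fully melting the ice requires m_ice L_f = 204×334 = 68136 J.
19666 J < 68136 J, so only part of the ice melts and the system sits at 0 °C.
Mass melted = 19666/334 ≈ 58.88 g.

m_melted ≈ 58.9 g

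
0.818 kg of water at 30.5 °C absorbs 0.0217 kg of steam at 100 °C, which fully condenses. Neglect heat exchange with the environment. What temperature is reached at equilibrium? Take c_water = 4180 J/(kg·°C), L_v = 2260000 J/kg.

Setting the total heat transfer to zero:
steam→water at 100 °C releases m L_v = 0.0217·2260000 = 49042; condensate cools 100→T: 0.0217·4180·(T − 100) = 90.71(T − 100); original water: 3419.2(T − 30.5)
3509.9 T = 49042 + 9070.6 + 104287 = 162399
T ≈ 46.27 °C — below 100 °C, confirming all the steam condensed.

T_f ≈ 46.3 °C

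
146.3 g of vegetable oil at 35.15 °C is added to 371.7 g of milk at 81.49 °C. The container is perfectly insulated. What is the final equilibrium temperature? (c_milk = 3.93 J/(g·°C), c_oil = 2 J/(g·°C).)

T_f ≈ 73.8 °C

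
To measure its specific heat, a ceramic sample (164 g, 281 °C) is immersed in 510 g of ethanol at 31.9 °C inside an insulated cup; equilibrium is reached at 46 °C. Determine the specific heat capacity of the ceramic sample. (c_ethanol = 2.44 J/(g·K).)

c ≈ 0.455 J/(g·K)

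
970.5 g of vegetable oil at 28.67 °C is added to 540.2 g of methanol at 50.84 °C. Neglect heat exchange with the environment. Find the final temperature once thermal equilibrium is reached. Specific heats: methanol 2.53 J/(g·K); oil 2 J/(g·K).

T_f ≈ 37.8 °C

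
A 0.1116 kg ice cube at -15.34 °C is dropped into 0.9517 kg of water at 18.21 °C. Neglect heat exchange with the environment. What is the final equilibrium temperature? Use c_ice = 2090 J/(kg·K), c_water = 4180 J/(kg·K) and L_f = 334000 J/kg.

T_f ≈ 7.1 °C

Energy balance with sensible and latent terms:
ice -15.34→0 °C: 0.1116×2090×15.34 = 3578; fusion: m_ice L_f = 0.1116×334000 = 37274; meltwater 0→T: 0.1116×4180×T = 466.49 T; water: 3978.1(T − 18.21)
4444.6 T = 72441 − 40852 = 31589
T ≈ 7.11 °C — above 0 °C, consistent with complete melting.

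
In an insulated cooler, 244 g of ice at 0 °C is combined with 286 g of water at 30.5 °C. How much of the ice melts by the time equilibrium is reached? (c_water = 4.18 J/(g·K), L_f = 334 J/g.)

m_melted ≈ 109 g

Heat available from the water dropping to 0 °C: 286×4.18×30.5 = 36462 J.
Fully melting the ice requires m_ice L_f = 244×334 = 81496 J.
36462 J < 81496 J, so only part of the ice melts and the system sits at 0 °C.
Mass melted = 36462/334 ≈ 109.2 g.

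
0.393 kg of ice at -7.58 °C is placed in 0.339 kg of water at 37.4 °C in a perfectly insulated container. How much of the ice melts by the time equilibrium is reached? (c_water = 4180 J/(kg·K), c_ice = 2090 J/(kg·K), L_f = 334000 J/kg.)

m_melted ≈ 0.14 kg

Heat available from the water dropping to 0 °C: 0.339×4180×37.4 = 52997 J.
Of that, 0.393×2090×7.58 = 6226 J goes to bring the ice to 0 °C, leaving 46771 J.
Fully melting the ice requires m_ice L_f = 0.393×334000 = 131262 J.
Since 46771 < 131262 J, not all the ice melts; equilibrium is at 0 °C.
m_melted×334000 = 46771  ⇒  m_melted ≈ 0.14 kg.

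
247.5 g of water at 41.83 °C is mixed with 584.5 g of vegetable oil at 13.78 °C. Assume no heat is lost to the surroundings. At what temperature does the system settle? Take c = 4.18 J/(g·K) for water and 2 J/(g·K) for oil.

Taking heat into each body as positive, Σ m c ΔT = 0:
247.5×4.18×(T − 41.83) + 584.5×2×(T − 13.78) = 0
1034.5(T − 41.83) + 1169(T − 13.78) = 0
(1034.5 + 1169) T = 1034.5×41.83 + 1169×13.78
T ≈ 26.95 °C

T_f ≈ 26.9 °C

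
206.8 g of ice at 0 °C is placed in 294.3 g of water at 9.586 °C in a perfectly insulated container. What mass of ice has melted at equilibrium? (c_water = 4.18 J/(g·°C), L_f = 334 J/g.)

Cooling the water to 0 °C releases 294.3×4.18×9.586 = 11792 J.
To melt every bit of ice: 206.8×334 = 69071 J.
Since 11792 < 69071 J, not all the ice melts; equilibrium is at 0 °C.
Mass melted = 11792/334 ≈ 35.31 g.

m_melted ≈ 35.3 g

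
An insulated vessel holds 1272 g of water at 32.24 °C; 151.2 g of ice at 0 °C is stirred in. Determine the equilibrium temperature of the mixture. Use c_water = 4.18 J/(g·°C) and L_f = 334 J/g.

T_f ≈ 20.3 °C

Heat gained plus heat lost sum to zero:
fusion: m_ice L_f = 151.2×334 = 50501; warm the meltwater: 632.02 T; water cools: 1272×4.18×(T − 32.24) = 5317(T − 32.24)
5949 T = 171419 − 50501 = 120918
T ≈ 20.33 °C (positive, so assuming full melt was valid).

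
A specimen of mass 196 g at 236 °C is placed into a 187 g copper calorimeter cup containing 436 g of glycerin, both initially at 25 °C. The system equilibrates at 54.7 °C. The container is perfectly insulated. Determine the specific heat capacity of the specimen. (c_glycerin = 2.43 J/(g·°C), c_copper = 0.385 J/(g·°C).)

Taking heat into each body as positive, Σ m c ΔT = 0:
196×c×(54.7 − 236) + 436×2.43×(54.7 − 25) + 187×0.385×(54.7 − 25) = 0
-35535 c = -33605
c = -33605/-35535 ≈ 0.9457 J/(g·°C)

c ≈ 0.946 J/(g·°C)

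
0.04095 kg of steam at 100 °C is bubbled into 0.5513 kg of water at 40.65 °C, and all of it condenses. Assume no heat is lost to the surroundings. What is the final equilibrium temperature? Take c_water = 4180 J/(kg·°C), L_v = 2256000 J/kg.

Setting the total heat transfer to zero:
condense steam: −0.04095×2256000 = −92383; condensed water 100 °C→T: 171.17(T − 100); water warms: 0.5513×4180×(T − 40.65) = 2304.4(T − 40.65)
2475.6 T = 92383 + 17117 + 93675 = 203176
T ≈ 82.07 °C (< 100 °C, so full condensation is consistent).

T_f ≈ 82.1 °C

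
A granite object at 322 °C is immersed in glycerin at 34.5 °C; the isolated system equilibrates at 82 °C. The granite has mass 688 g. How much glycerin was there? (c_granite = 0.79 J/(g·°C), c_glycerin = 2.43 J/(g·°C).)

m ≈ 1130 g

Energy conservation, ΣQ = 0:
688·0.79·(82 − 322) + m·2.43·(82 − 34.5) = 0
115.43 m = 130445
m = 130445/115.43 ≈ 1130 g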